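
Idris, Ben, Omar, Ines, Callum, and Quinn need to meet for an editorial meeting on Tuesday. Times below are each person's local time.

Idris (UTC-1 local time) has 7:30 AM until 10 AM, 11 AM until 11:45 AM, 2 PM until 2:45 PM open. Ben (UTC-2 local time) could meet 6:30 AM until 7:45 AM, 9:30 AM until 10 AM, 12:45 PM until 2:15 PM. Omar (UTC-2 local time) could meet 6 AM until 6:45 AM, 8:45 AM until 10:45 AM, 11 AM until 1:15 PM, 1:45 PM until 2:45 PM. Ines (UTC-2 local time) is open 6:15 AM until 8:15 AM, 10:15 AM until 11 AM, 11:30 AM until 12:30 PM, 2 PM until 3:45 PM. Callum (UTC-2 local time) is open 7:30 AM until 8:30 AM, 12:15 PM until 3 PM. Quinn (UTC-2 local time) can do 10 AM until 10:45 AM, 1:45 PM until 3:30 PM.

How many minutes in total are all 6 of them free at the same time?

0

Idris in UTC: 08:30-11:00, 12:00-12:45, 15:00-15:45 (add 1h to convert from UTC-1).
Ben in UTC: 08:30-09:45, 11:30-12:00, 14:45-16:15 (add 2h to convert from UTC-2).
Omar in UTC: 08:00-08:45, 10:45-12:45, 13:00-15:15, 15:45-16:45 (add 2h to convert from UTC-2).
Ines in UTC: 08:15-10:15, 12:15-13:00, 13:30-14:30, 16:00-17:45 (add 2h to convert from UTC-2).
Callum in UTC: 09:30-10:30, 14:15-17:00 (add 2h to convert from UTC-2).
Quinn in UTC: 12:00-12:45, 15:45-17:30 (add 2h to convert from UTC-2).
Idris ∩ Ben: 08:30-09:45, 15:00-15:45.
Idris ∩ Ben ∩ Omar: 08:30-08:45, 15:00-15:15.
Idris ∩ Ben ∩ Omar ∩ Ines: 08:30-08:45.
Idris ∩ Ben ∩ Omar ∩ Ines ∩ Callum: ∅.
Idris ∩ Ben ∩ Omar ∩ Ines ∩ Callum ∩ Quinn: ∅.
There is no time when everyone is free.
There is no common window, so the total is 0 minutes.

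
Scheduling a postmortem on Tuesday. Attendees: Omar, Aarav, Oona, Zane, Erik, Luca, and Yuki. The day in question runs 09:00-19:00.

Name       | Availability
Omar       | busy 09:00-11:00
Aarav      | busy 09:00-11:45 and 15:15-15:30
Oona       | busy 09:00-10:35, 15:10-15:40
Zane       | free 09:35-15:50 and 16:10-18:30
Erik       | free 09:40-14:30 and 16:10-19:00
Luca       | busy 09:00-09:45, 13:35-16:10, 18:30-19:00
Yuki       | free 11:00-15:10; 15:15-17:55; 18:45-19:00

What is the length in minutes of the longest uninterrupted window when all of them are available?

Omar free: 11:00-19:00 (invert busy blocks within the working day).
Aarav free: 11:45-15:15, 15:30-19:00 (invert busy blocks within the working day).
Oona free: 10:35-15:10, 15:40-19:00 (invert busy blocks within the working day).
Zane free: 09:35-15:50, 16:10-18:30.
Erik free: 09:40-14:30, 16:10-19:00.
Luca free: 09:45-13:35, 16:10-18:30 (invert busy blocks within the working day).
Yuki free: 11:00-15:10, 15:15-17:55, 18:45-19:00.
Omar ∩ Aarav: 11:45-15:15, 15:30-19:00.
Omar ∩ Aarav ∩ Oona: 11:45-15:10, 15:40-19:00.
Omar ∩ Aarav ∩ Oona ∩ Zane: 11:45-15:10, 15:40-15:50, 16:10-18:30.
Omar ∩ Aarav ∩ Oona ∩ Zane ∩ Erik: 11:45-14:30, 16:10-18:30.
Omar ∩ Aarav ∩ Oona ∩ Zane ∩ Erik ∩ Luca: 11:45-13:35, 16:10-18:30.
Omar ∩ Aarav ∩ Oona ∩ Zane ∩ Erik ∩ Luca ∩ Yuki: 11:45-13:35, 16:10-17:55.
So the common availability across everyone is 11:45-13:35, 16:10-17:55.
The longest is 11:45-13:35 at 110 minutes.

110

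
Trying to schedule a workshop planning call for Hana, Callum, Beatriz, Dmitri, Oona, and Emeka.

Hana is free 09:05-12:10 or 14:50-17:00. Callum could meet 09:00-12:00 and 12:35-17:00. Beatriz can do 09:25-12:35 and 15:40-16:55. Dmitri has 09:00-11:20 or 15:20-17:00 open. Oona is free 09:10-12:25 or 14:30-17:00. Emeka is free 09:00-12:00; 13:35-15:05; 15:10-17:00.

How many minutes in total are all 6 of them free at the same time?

190

Hana ∩ Callum: 09:05-12:00, 14:50-17:00.
Hana ∩ Callum ∩ Beatriz: 09:25-12:00, 15:40-16:55.
Hana ∩ Callum ∩ Beatriz ∩ Dmitri: 09:25-11:20, 15:40-16:55.
Hana ∩ Callum ∩ Beatriz ∩ Dmitri ∩ Oona: 09:25-11:20, 15:40-16:55.
Hana ∩ Callum ∩ Beatriz ∩ Dmitri ∩ Oona ∩ Emeka: 09:25-11:20, 15:40-16:55.
Summing the common windows: 115 + 75 = 190 minutes.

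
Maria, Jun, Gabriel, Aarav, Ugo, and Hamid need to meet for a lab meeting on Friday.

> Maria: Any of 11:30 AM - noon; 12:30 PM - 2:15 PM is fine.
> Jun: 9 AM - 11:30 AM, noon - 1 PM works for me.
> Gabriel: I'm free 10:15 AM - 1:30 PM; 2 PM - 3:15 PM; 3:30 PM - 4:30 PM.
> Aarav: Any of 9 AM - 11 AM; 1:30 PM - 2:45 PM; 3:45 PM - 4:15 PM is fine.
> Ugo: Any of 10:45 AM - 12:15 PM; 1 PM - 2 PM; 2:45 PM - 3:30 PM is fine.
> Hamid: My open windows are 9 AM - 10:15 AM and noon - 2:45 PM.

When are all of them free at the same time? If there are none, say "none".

none

Maria ∩ Jun: 12:30-13:00.
Maria ∩ Jun ∩ Gabriel: 12:30-13:00.
Maria ∩ Jun ∩ Gabriel ∩ Aarav: ∅.
Maria ∩ Jun ∩ Gabriel ∩ Aarav ∩ Ugo: ∅.
Maria ∩ Jun ∩ Gabriel ∩ Aarav ∩ Ugo ∩ Hamid: ∅.
There is no time when everyone is free.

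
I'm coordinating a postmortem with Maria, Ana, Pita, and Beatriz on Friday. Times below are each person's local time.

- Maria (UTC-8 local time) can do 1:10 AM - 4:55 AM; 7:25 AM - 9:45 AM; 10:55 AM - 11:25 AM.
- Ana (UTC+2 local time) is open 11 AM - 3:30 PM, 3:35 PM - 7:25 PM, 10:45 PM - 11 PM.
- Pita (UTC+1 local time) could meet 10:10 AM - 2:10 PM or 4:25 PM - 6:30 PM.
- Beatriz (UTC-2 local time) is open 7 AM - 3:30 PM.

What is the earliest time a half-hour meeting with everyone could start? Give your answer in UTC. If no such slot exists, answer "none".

09:10

Maria in UTC: 09:10-12:55, 15:25-17:45, 18:55-19:25 (add 8h to convert from UTC-8).
Ana in UTC: 09:00-13:30, 13:35-17:25, 20:45-21:00 (subtract 2h to convert from UTC+2).
Pita in UTC: 09:10-13:10, 15:25-17:30 (subtract 1h to convert from UTC+1).
Beatriz in UTC: 09:00-17:30 (add 2h to convert from UTC-2).
Maria ∩ Ana: 09:10-12:55, 15:25-17:25.
Maria ∩ Ana ∩ Pita: 09:10-12:55, 15:25-17:25.
Maria ∩ Ana ∩ Pita ∩ Beatriz: 09:10-12:55, 15:25-17:25.
Those are the intersection windows.
The first common window of at least 30 minutes is 09:10-12:55, so the earliest start is 09:10.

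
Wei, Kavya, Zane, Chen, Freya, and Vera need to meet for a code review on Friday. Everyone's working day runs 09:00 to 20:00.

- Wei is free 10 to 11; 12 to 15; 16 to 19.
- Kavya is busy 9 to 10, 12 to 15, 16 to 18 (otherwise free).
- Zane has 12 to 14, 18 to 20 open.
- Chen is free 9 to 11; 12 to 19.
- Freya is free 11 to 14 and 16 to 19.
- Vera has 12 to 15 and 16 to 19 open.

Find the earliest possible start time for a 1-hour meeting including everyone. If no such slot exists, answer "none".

18:00

Wei free: 10:00-11:00, 12:00-15:00, 16:00-19:00.
Kavya free: 10:00-12:00, 15:00-16:00, 18:00-20:00 (invert busy blocks within the working day).
Zane free: 12:00-14:00, 18:00-20:00.
Chen free: 09:00-11:00, 12:00-19:00.
Freya free: 11:00-14:00, 16:00-19:00.
Vera free: 12:00-15:00, 16:00-19:00.
Wei ∩ Kavya: 10:00-11:00, 18:00-19:00.
Wei ∩ Kavya ∩ Zane: 18:00-19:00.
Wei ∩ Kavya ∩ Zane ∩ Chen: 18:00-19:00.
Wei ∩ Kavya ∩ Zane ∩ Chen ∩ Freya: 18:00-19:00.
Wei ∩ Kavya ∩ Zane ∩ Chen ∩ Freya ∩ Vera: 18:00-19:00.
So the common availability across everyone is 18:00-19:00.
The first common window of at least 60 minutes is 18:00-19:00, so the earliest start is 18:00.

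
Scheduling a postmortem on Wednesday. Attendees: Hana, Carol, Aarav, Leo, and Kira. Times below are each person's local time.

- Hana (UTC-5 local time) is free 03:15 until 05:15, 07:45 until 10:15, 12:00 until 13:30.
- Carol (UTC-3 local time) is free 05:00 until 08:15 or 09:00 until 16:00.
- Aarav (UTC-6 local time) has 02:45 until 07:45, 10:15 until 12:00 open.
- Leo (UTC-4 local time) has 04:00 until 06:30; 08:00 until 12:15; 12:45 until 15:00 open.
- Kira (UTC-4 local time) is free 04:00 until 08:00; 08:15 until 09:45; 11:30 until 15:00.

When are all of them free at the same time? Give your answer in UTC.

Hana in UTC: 08:15-10:15, 12:45-15:15, 17:00-18:30 (add 5h to convert from UTC-5).
Carol in UTC: 08:00-11:15, 12:00-19:00 (add 3h to convert from UTC-3).
Aarav in UTC: 08:45-13:45, 16:15-18:00 (add 6h to convert from UTC-6).
Leo in UTC: 08:00-10:30, 12:00-16:15, 16:45-19:00 (add 4h to convert from UTC-4).
Kira in UTC: 08:00-12:00, 12:15-13:45, 15:30-19:00 (add 4h to convert from UTC-4).
Hana ∩ Carol: 08:15-10:15, 12:45-15:15, 17:00-18:30.
Hana ∩ Carol ∩ Aarav: 08:45-10:15, 12:45-13:45, 17:00-18:00.
Hana ∩ Carol ∩ Aarav ∩ Leo: 08:45-10:15, 12:45-13:45, 17:00-18:00.
Hana ∩ Carol ∩ Aarav ∩ Leo ∩ Kira: 08:45-10:15, 12:45-13:45, 17:00-18:00.

08:45-10:15, 12:45-13:45, 17:00-18:00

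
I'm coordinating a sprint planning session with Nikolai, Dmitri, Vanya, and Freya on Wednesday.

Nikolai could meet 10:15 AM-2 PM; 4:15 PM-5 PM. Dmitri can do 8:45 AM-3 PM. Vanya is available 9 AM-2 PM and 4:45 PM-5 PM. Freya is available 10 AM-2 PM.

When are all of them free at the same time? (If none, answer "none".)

Nikolai ∩ Dmitri: 10:15-14:00.
Nikolai ∩ Dmitri ∩ Vanya: 10:15-14:00.
Nikolai ∩ Dmitri ∩ Vanya ∩ Freya: 10:15-14:00.

10:15-14:00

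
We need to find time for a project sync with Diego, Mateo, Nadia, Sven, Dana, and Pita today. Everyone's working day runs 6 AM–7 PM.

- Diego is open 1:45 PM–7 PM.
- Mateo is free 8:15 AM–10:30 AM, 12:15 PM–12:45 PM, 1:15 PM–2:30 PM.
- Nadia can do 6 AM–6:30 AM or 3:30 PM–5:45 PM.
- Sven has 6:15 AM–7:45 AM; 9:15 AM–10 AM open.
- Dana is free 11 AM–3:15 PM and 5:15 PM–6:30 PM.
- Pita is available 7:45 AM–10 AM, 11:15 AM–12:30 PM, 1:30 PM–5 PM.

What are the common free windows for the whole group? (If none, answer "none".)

none

Diego ∩ Mateo: 13:45-14:30.
Diego ∩ Mateo ∩ Nadia: ∅.
Diego ∩ Mateo ∩ Nadia ∩ Sven: ∅.
Diego ∩ Mateo ∩ Nadia ∩ Sven ∩ Dana: ∅.
Diego ∩ Mateo ∩ Nadia ∩ Sven ∩ Dana ∩ Pita: ∅.
There is no time when everyone is free.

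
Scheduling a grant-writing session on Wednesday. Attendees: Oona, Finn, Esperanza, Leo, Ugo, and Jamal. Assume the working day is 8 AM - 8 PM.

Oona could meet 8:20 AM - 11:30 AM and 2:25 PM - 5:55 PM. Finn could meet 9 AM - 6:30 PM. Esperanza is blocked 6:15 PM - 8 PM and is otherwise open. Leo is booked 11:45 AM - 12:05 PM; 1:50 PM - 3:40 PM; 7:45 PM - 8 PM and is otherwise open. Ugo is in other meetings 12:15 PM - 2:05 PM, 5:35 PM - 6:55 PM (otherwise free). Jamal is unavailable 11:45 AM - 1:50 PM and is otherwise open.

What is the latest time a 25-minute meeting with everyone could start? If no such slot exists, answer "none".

Oona free: 08:20-11:30, 14:25-17:55.
Finn free: 09:00-18:30.
Esperanza free: 08:00-18:15 (invert busy blocks within the working day).
Leo free: 08:00-11:45, 12:05-13:50, 15:40-19:45 (invert busy blocks within the working day).
Ugo free: 08:00-12:15, 14:05-17:35, 18:55-20:00 (invert busy blocks within the working day).
Jamal free: 08:00-11:45, 13:50-20:00 (invert busy blocks within the working day).
Oona ∩ Finn: 09:00-11:30, 14:25-17:55.
Oona ∩ Finn ∩ Esperanza: 09:00-11:30, 14:25-17:55.
Oona ∩ Finn ∩ Esperanza ∩ Leo: 09:00-11:30, 15:40-17:55.
Oona ∩ Finn ∩ Esperanza ∩ Leo ∩ Ugo: 09:00-11:30, 15:40-17:35.
Oona ∩ Finn ∩ Esperanza ∩ Leo ∩ Ugo ∩ Jamal: 09:00-11:30, 15:40-17:35.
Those are the intersection windows.
The last common window of at least 25 minutes is 15:40-17:35; a 25-minute meeting can start as late as 17:10 and still end by 17:35.

17:10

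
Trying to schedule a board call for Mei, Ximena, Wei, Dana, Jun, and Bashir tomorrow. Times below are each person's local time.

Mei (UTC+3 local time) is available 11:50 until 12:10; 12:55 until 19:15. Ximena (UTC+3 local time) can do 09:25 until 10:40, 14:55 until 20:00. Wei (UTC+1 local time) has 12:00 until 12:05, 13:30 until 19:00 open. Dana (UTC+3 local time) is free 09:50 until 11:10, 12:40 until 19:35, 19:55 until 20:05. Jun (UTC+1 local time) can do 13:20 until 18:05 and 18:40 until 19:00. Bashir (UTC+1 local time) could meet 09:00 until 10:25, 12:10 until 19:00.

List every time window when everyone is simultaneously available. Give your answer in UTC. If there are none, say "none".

Mei in UTC: 08:50-09:10, 09:55-16:15 (subtract 3h to convert from UTC+3).
Ximena in UTC: 06:25-07:40, 11:55-17:00 (subtract 3h to convert from UTC+3).
Wei in UTC: 11:00-11:05, 12:30-18:00 (subtract 1h to convert from UTC+1).
Dana in UTC: 06:50-08:10, 09:40-16:35, 16:55-17:05 (subtract 3h to convert from UTC+3).
Jun in UTC: 12:20-17:05, 17:40-18:00 (subtract 1h to convert from UTC+1).
Bashir in UTC: 08:00-09:25, 11:10-18:00 (subtract 1h to convert from UTC+1).
Mei ∩ Ximena: 11:55-16:15.
Mei ∩ Ximena ∩ Wei: 12:30-16:15.
Mei ∩ Ximena ∩ Wei ∩ Dana: 12:30-16:15.
Mei ∩ Ximena ∩ Wei ∩ Dana ∩ Jun: 12:30-16:15.
Mei ∩ Ximena ∩ Wei ∩ Dana ∩ Jun ∩ Bashir: 12:30-16:15.
Those are the intersection windows.

12:30-16:15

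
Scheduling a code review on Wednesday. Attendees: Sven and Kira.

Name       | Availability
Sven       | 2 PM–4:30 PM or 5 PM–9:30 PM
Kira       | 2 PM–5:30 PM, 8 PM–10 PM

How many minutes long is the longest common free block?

Sven ∩ Kira: 14:00-16:30, 17:00-17:30, 20:00-21:30.
The longest is 14:00-16:30 at 150 minutes.

150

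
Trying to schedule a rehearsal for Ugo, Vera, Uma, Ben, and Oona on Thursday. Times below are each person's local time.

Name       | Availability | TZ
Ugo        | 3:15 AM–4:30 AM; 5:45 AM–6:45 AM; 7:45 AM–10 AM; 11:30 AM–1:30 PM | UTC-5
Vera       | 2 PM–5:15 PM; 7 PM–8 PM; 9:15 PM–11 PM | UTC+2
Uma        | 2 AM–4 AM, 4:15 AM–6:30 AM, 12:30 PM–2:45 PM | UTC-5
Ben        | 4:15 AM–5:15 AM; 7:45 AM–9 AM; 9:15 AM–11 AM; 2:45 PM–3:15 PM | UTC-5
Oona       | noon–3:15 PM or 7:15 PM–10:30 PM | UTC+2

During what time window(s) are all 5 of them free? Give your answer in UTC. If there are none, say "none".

none

Ugo in UTC: 08:15-09:30, 10:45-11:45, 12:45-15:00, 16:30-18:30 (add 5h to convert from UTC-5).
Vera in UTC: 12:00-15:15, 17:00-18:00, 19:15-21:00 (subtract 2h to convert from UTC+2).
Uma in UTC: 07:00-09:00, 09:15-11:30, 17:30-19:45 (add 5h to convert from UTC-5).
Ben in UTC: 09:15-10:15, 12:45-14:00, 14:15-16:00, 19:45-20:15 (add 5h to convert from UTC-5).
Oona in UTC: 10:00-13:15, 17:15-20:30 (subtract 2h to convert from UTC+2).
Ugo ∩ Vera: 12:45-15:00, 17:00-18:00.
Ugo ∩ Vera ∩ Uma: 17:30-18:00.
Ugo ∩ Vera ∩ Uma ∩ Ben: ∅.
Ugo ∩ Vera ∩ Uma ∩ Ben ∩ Oona: ∅.
There is no time when everyone is free.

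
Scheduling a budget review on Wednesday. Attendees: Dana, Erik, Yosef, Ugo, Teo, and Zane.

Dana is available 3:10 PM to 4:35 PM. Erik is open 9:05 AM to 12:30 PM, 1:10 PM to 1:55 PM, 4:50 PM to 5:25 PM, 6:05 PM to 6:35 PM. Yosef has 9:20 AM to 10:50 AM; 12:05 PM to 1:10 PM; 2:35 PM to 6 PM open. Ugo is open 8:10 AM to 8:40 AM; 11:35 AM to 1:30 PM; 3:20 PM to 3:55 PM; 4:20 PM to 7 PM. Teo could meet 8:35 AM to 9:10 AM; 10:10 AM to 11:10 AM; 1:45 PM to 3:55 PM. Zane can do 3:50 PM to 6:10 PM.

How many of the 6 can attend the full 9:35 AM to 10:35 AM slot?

Erik and Yosef can make the full 09:35-10:35 slot — that's 2.

2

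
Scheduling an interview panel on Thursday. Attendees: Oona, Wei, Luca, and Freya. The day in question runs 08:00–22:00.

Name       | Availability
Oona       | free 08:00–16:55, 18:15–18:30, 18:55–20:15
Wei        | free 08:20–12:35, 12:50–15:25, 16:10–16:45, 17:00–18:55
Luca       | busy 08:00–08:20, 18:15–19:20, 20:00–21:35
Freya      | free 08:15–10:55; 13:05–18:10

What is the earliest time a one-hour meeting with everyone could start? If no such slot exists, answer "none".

08:20

Oona free: 08:00-16:55, 18:15-18:30, 18:55-20:15.
Wei free: 08:20-12:35, 12:50-15:25, 16:10-16:45, 17:00-18:55.
Luca free: 08:20-18:15, 19:20-20:00, 21:35-22:00 (invert busy blocks within the working day).
Freya free: 08:15-10:55, 13:05-18:10.
Oona ∩ Wei: 08:20-12:35, 12:50-15:25, 16:10-16:45, 18:15-18:30.
Oona ∩ Wei ∩ Luca: 08:20-12:35, 12:50-15:25, 16:10-16:45.
Oona ∩ Wei ∩ Luca ∩ Freya: 08:20-10:55, 13:05-15:25, 16:10-16:45.
The first common window of at least 60 minutes is 08:20-10:55, so the earliest start is 08:20.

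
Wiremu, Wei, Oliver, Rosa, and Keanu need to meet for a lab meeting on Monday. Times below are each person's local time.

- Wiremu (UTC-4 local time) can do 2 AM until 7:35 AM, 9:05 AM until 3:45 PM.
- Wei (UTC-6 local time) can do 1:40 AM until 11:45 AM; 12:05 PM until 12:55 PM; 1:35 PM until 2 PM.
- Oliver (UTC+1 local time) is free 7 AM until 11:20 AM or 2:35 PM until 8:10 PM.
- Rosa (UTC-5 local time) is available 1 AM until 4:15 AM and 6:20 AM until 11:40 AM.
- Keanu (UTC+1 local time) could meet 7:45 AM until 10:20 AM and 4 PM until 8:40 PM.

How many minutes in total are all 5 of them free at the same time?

195

Wiremu in UTC: 06:00-11:35, 13:05-19:45 (add 4h to convert from UTC-4).
Wei in UTC: 07:40-17:45, 18:05-18:55, 19:35-20:00 (add 6h to convert from UTC-6).
Oliver in UTC: 06:00-10:20, 13:35-19:10 (subtract 1h to convert from UTC+1).
Rosa in UTC: 06:00-09:15, 11:20-16:40 (add 5h to convert from UTC-5).
Keanu in UTC: 06:45-09:20, 15:00-19:40 (subtract 1h to convert from UTC+1).
Wiremu ∩ Wei: 07:40-11:35, 13:05-17:45, 18:05-18:55, 19:35-19:45.
Wiremu ∩ Wei ∩ Oliver: 07:40-10:20, 13:35-17:45, 18:05-18:55.
Wiremu ∩ Wei ∩ Oliver ∩ Rosa: 07:40-09:15, 13:35-16:40.
Wiremu ∩ Wei ∩ Oliver ∩ Rosa ∩ Keanu: 07:40-09:15, 15:00-16:40.
Those are the intersection windows.
Summing the common windows: 95 + 100 = 195 minutes.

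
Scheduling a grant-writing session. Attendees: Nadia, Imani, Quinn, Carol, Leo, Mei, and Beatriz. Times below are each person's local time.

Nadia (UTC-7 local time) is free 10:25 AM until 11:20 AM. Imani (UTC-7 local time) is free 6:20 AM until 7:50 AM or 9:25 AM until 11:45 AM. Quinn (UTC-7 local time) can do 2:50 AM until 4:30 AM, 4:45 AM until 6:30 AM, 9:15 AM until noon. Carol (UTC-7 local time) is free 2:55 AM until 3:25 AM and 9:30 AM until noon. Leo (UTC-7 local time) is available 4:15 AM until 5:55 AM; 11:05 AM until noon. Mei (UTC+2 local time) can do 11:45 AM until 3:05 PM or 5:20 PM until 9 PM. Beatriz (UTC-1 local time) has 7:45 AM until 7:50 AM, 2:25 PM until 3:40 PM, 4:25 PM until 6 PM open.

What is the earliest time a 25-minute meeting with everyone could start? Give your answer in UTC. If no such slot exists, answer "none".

Nadia in UTC: 17:25-18:20 (add 7h to convert from UTC-7).
Imani in UTC: 13:20-14:50, 16:25-18:45 (add 7h to convert from UTC-7).
Quinn in UTC: 09:50-11:30, 11:45-13:30, 16:15-19:00 (add 7h to convert from UTC-7).
Carol in UTC: 09:55-10:25, 16:30-19:00 (add 7h to convert from UTC-7).
Leo in UTC: 11:15-12:55, 18:05-19:00 (add 7h to convert from UTC-7).
Mei in UTC: 09:45-13:05, 15:20-19:00 (subtract 2h to convert from UTC+2).
Beatriz in UTC: 08:45-08:50, 15:25-16:40, 17:25-19:00 (add 1h to convert from UTC-1).
Nadia ∩ Imani: 17:25-18:20.
Nadia ∩ Imani ∩ Quinn: 17:25-18:20.
Nadia ∩ Imani ∩ Quinn ∩ Carol: 17:25-18:20.
Nadia ∩ Imani ∩ Quinn ∩ Carol ∩ Leo: 18:05-18:20.
Nadia ∩ Imani ∩ Quinn ∩ Carol ∩ Leo ∩ Mei: 18:05-18:20.
Nadia ∩ Imani ∩ Quinn ∩ Carol ∩ Leo ∩ Mei ∩ Beatriz: 18:05-18:20.
No common window is at least 25 minutes long.

none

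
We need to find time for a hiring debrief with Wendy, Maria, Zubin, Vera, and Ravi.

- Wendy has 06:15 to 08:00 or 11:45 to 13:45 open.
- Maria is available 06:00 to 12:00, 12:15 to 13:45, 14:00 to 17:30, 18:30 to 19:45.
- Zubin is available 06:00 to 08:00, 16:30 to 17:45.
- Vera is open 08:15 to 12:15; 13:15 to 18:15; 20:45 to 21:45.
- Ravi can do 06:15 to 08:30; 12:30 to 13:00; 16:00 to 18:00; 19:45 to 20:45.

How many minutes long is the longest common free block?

Wendy ∩ Maria: 06:15-08:00, 11:45-12:00, 12:15-13:45.
Wendy ∩ Maria ∩ Zubin: 06:15-08:00.
Wendy ∩ Maria ∩ Zubin ∩ Vera: ∅.
Wendy ∩ Maria ∩ Zubin ∩ Vera ∩ Ravi: ∅.
There is no time when everyone is free.
No common window exists, so the longest block is 0 minutes.

0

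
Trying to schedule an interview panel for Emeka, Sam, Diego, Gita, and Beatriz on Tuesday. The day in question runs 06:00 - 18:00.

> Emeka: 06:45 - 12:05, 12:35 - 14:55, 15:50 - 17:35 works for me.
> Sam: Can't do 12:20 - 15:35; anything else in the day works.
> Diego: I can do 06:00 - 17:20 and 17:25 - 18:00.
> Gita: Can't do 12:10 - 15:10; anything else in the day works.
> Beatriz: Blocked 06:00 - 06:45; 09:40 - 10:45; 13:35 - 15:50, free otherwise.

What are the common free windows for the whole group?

06:45-09:40, 10:45-12:05, 15:50-17:20, 17:25-17:35

Emeka free: 06:45-12:05, 12:35-14:55, 15:50-17:35.
Sam free: 06:00-12:20, 15:35-18:00 (invert busy blocks within the working day).
Diego free: 06:00-17:20, 17:25-18:00.
Gita free: 06:00-12:10, 15:10-18:00 (invert busy blocks within the working day).
Beatriz free: 06:45-09:40, 10:45-13:35, 15:50-18:00 (invert busy blocks within the working day).
Emeka ∩ Sam: 06:45-12:05, 15:50-17:35.
Emeka ∩ Sam ∩ Diego: 06:45-12:05, 15:50-17:20, 17:25-17:35.
Emeka ∩ Sam ∩ Diego ∩ Gita: 06:45-12:05, 15:50-17:20, 17:25-17:35.
Emeka ∩ Sam ∩ Diego ∩ Gita ∩ Beatriz: 06:45-09:40, 10:45-12:05, 15:50-17:20, 17:25-17:35.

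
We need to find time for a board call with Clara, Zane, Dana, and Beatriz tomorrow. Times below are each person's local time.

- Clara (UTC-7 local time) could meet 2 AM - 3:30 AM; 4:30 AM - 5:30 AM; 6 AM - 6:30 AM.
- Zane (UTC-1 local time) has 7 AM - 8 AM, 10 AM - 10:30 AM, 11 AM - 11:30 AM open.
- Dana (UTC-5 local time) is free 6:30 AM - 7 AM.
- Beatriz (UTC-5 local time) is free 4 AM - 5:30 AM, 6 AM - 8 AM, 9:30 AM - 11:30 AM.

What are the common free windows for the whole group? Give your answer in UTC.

none

Clara in UTC: 09:00-10:30, 11:30-12:30, 13:00-13:30 (add 7h to convert from UTC-7).
Zane in UTC: 08:00-09:00, 11:00-11:30, 12:00-12:30 (add 1h to convert from UTC-1).
Dana in UTC: 11:30-12:00 (add 5h to convert from UTC-5).
Beatriz in UTC: 09:00-10:30, 11:00-13:00, 14:30-16:30 (add 5h to convert from UTC-5).
Clara ∩ Zane: 12:00-12:30.
Clara ∩ Zane ∩ Dana: ∅.
Clara ∩ Zane ∩ Dana ∩ Beatriz: ∅.
There is no time when everyone is free.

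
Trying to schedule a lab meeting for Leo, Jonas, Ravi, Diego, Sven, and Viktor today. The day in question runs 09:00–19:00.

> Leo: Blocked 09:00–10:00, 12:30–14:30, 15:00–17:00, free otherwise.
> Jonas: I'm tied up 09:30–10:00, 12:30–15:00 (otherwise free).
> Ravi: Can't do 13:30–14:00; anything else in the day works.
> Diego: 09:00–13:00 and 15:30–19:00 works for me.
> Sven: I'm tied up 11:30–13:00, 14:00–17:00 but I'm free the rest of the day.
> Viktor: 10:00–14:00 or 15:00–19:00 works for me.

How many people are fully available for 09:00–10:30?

3

Leo free: 10:00-12:30, 14:30-15:00, 17:00-19:00 (invert busy blocks within the working day).
Jonas free: 09:00-09:30, 10:00-12:30, 15:00-19:00 (invert busy blocks within the working day).
Ravi free: 09:00-13:30, 14:00-19:00 (invert busy blocks within the working day).
Diego free: 09:00-13:00, 15:30-19:00.
Sven free: 09:00-11:30, 13:00-14:00, 17:00-19:00 (invert busy blocks within the working day).
Viktor free: 10:00-14:00, 15:00-19:00.
Ravi, Diego, and Sven can make the full 09:00-10:30 slot — that's 3.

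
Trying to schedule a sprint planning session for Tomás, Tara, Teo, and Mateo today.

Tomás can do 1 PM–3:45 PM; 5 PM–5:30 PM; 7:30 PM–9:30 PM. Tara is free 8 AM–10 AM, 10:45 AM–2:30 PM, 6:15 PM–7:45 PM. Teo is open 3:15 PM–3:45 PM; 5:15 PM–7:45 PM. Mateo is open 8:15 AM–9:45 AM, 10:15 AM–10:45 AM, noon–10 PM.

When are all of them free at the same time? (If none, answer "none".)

19:30-19:45

Tomás ∩ Tara: 13:00-14:30, 19:30-19:45.
Tomás ∩ Tara ∩ Teo: 19:30-19:45.
Tomás ∩ Tara ∩ Teo ∩ Mateo: 19:30-19:45.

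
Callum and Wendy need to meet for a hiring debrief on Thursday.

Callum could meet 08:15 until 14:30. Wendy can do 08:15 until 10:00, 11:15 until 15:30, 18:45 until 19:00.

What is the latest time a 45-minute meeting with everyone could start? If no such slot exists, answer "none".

Callum ∩ Wendy: 08:15-10:00, 11:15-14:30.
So the common availability across everyone is 08:15-10:00, 11:15-14:30.
The last common window of at least 45 minutes is 11:15-14:30; a 45-minute meeting can start as late as 13:45 and still end by 14:30.

13:45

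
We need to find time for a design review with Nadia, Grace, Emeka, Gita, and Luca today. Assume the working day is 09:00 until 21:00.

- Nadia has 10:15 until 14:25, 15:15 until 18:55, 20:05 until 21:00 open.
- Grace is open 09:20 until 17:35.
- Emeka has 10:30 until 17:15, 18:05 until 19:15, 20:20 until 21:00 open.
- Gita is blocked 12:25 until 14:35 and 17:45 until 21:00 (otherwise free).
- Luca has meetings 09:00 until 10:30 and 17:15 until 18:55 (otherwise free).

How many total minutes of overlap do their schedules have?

Nadia free: 10:15-14:25, 15:15-18:55, 20:05-21:00.
Grace free: 09:20-17:35.
Emeka free: 10:30-17:15, 18:05-19:15, 20:20-21:00.
Gita free: 09:00-12:25, 14:35-17:45 (invert busy blocks within the working day).
Luca free: 10:30-17:15, 18:55-21:00 (invert busy blocks within the working day).
Nadia ∩ Grace: 10:15-14:25, 15:15-17:35.
Nadia ∩ Grace ∩ Emeka: 10:30-14:25, 15:15-17:15.
Nadia ∩ Grace ∩ Emeka ∩ Gita: 10:30-12:25, 15:15-17:15.
Nadia ∩ Grace ∩ Emeka ∩ Gita ∩ Luca: 10:30-12:25, 15:15-17:15.
Summing the common windows: 115 + 120 = 235 minutes.

235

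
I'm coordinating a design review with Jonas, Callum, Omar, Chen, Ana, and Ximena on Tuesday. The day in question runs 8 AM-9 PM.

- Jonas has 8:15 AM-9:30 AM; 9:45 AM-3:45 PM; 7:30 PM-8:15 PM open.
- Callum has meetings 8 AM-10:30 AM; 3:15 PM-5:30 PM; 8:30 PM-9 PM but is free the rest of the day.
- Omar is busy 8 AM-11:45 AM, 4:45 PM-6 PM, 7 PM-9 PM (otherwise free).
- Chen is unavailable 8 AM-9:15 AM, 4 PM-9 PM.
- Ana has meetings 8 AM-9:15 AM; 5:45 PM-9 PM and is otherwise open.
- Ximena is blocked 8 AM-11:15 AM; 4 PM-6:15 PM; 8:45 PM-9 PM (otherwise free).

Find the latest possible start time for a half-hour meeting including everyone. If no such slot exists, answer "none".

Jonas free: 08:15-09:30, 09:45-15:45, 19:30-20:15.
Callum free: 10:30-15:15, 17:30-20:30 (invert busy blocks within the working day).
Omar free: 11:45-16:45, 18:00-19:00 (invert busy blocks within the working day).
Chen free: 09:15-16:00 (invert busy blocks within the working day).
Ana free: 09:15-17:45 (invert busy blocks within the working day).
Ximena free: 11:15-16:00, 18:15-20:45 (invert busy blocks within the working day).
Jonas ∩ Callum: 10:30-15:15, 19:30-20:15.
Jonas ∩ Callum ∩ Omar: 11:45-15:15.
Jonas ∩ Callum ∩ Omar ∩ Chen: 11:45-15:15.
Jonas ∩ Callum ∩ Omar ∩ Chen ∩ Ana: 11:45-15:15.
Jonas ∩ Callum ∩ Omar ∩ Chen ∩ Ana ∩ Ximena: 11:45-15:15.
Those are the intersection windows.
The last common window of at least 30 minutes is 11:45-15:15; a 30-minute meeting can start as late as 14:45 and still end by 15:15.

14:45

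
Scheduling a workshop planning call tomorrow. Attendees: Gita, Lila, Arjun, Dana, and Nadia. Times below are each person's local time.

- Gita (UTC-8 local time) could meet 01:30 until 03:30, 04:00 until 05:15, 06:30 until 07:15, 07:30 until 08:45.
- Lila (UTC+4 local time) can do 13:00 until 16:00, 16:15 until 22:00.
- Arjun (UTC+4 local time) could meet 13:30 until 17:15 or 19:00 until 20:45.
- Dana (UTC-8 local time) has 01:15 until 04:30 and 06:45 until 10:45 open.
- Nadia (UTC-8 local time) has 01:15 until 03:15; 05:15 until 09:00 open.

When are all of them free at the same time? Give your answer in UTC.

Gita in UTC: 09:30-11:30, 12:00-13:15, 14:30-15:15, 15:30-16:45 (add 8h to convert from UTC-8).
Lila in UTC: 09:00-12:00, 12:15-18:00 (subtract 4h to convert from UTC+4).
Arjun in UTC: 09:30-13:15, 15:00-16:45 (subtract 4h to convert from UTC+4).
Dana in UTC: 09:15-12:30, 14:45-18:45 (add 8h to convert from UTC-8).
Nadia in UTC: 09:15-11:15, 13:15-17:00 (add 8h to convert from UTC-8).
Gita ∩ Lila: 09:30-11:30, 12:15-13:15, 14:30-15:15, 15:30-16:45.
Gita ∩ Lila ∩ Arjun: 09:30-11:30, 12:15-13:15, 15:00-15:15, 15:30-16:45.
Gita ∩ Lila ∩ Arjun ∩ Dana: 09:30-11:30, 12:15-12:30, 15:00-15:15, 15:30-16:45.
Gita ∩ Lila ∩ Arjun ∩ Dana ∩ Nadia: 09:30-11:15, 15:00-15:15, 15:30-16:45.

09:30-11:15, 15:00-15:15, 15:30-16:45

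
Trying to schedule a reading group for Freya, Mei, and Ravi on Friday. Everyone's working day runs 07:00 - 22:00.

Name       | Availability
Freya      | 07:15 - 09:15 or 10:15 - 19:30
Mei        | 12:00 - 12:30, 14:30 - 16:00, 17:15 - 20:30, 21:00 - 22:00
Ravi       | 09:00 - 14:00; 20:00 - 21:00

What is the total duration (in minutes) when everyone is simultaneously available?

Freya ∩ Mei: 12:00-12:30, 14:30-16:00, 17:15-19:30.
Freya ∩ Mei ∩ Ravi: 12:00-12:30.
That's a single block of 30 minutes.

30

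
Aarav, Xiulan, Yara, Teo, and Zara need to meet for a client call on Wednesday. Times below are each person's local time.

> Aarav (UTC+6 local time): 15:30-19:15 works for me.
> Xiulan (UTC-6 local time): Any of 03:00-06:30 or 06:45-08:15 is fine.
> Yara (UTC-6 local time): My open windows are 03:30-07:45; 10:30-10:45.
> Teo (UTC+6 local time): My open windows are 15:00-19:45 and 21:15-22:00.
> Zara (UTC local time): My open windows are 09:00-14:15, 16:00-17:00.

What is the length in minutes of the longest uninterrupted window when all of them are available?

Aarav in UTC: 09:30-13:15 (subtract 6h to convert from UTC+6).
Xiulan in UTC: 09:00-12:30, 12:45-14:15 (add 6h to convert from UTC-6).
Yara in UTC: 09:30-13:45, 16:30-16:45 (add 6h to convert from UTC-6).
Teo in UTC: 09:00-13:45, 15:15-16:00 (subtract 6h to convert from UTC+6).
Zara in UTC: 09:00-14:15, 16:00-17:00.
Aarav ∩ Xiulan: 09:30-12:30, 12:45-13:15.
Aarav ∩ Xiulan ∩ Yara: 09:30-12:30, 12:45-13:15.
Aarav ∩ Xiulan ∩ Yara ∩ Teo: 09:30-12:30, 12:45-13:15.
Aarav ∩ Xiulan ∩ Yara ∩ Teo ∩ Zara: 09:30-12:30, 12:45-13:15.
The longest is 09:30-12:30 at 180 minutes.

180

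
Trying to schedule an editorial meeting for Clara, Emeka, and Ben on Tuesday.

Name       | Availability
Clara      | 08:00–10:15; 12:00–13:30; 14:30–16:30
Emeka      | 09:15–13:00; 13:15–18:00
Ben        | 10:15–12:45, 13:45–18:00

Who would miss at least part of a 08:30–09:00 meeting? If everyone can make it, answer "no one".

Ben, Emeka

Clara: free for 08:30-09:00. Emeka: not fully free for 08:30-09:00. Ben: not fully free for 08:30-09:00.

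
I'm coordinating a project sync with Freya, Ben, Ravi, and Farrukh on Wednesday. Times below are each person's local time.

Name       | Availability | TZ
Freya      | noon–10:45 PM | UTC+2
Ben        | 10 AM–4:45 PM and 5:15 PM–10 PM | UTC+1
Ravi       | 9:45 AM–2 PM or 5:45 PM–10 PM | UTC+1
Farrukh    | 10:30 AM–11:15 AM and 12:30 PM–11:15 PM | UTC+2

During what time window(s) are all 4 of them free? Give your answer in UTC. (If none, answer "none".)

Freya in UTC: 10:00-20:45 (subtract 2h to convert from UTC+2).
Ben in UTC: 09:00-15:45, 16:15-21:00 (subtract 1h to convert from UTC+1).
Ravi in UTC: 08:45-13:00, 16:45-21:00 (subtract 1h to convert from UTC+1).
Farrukh in UTC: 08:30-09:15, 10:30-21:15 (subtract 2h to convert from UTC+2).
Freya ∩ Ben: 10:00-15:45, 16:15-20:45.
Freya ∩ Ben ∩ Ravi: 10:00-13:00, 16:45-20:45.
Freya ∩ Ben ∩ Ravi ∩ Farrukh: 10:30-13:00, 16:45-20:45.
So the common availability across everyone is 10:30-13:00, 16:45-20:45.

10:30-13:00, 16:45-20:45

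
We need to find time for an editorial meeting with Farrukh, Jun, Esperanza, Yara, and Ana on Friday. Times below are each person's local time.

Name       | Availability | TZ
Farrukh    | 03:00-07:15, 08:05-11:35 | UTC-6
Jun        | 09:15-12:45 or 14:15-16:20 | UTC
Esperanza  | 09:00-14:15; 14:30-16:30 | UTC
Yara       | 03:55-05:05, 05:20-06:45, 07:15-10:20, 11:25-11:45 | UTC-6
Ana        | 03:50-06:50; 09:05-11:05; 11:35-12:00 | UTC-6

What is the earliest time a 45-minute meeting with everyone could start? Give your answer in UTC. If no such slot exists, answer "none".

Farrukh in UTC: 09:00-13:15, 14:05-17:35 (add 6h to convert from UTC-6).
Jun in UTC: 09:15-12:45, 14:15-16:20.
Esperanza in UTC: 09:00-14:15, 14:30-16:30.
Yara in UTC: 09:55-11:05, 11:20-12:45, 13:15-16:20, 17:25-17:45 (add 6h to convert from UTC-6).
Ana in UTC: 09:50-12:50, 15:05-17:05, 17:35-18:00 (add 6h to convert from UTC-6).
Farrukh ∩ Jun: 09:15-12:45, 14:15-16:20.
Farrukh ∩ Jun ∩ Esperanza: 09:15-12:45, 14:30-16:20.
Farrukh ∩ Jun ∩ Esperanza ∩ Yara: 09:55-11:05, 11:20-12:45, 14:30-16:20.
Farrukh ∩ Jun ∩ Esperanza ∩ Yara ∩ Ana: 09:55-11:05, 11:20-12:45, 15:05-16:20.
The first common window of at least 45 minutes is 09:55-11:05, so the earliest start is 09:55.

09:55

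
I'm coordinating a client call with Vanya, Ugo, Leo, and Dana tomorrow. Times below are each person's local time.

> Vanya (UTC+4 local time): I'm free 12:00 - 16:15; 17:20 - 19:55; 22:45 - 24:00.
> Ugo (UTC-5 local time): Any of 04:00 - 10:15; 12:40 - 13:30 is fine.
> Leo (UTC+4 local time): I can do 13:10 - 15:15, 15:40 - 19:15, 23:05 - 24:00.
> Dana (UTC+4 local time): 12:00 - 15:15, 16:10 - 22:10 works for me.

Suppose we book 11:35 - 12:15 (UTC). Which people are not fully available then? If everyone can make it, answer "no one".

Dana, Leo

Vanya in UTC: 08:00-12:15, 13:20-15:55, 18:45-20:00 (subtract 4h to convert from UTC+4).
Ugo in UTC: 09:00-15:15, 17:40-18:30 (add 5h to convert from UTC-5).
Leo in UTC: 09:10-11:15, 11:40-15:15, 19:05-20:00 (subtract 4h to convert from UTC+4).
Dana in UTC: 08:00-11:15, 12:10-18:10 (subtract 4h to convert from UTC+4).
Vanya: free for 11:35-12:15. Ugo: free for 11:35-12:15. Leo: not fully free for 11:35-12:15. Dana: not fully free for 11:35-12:15.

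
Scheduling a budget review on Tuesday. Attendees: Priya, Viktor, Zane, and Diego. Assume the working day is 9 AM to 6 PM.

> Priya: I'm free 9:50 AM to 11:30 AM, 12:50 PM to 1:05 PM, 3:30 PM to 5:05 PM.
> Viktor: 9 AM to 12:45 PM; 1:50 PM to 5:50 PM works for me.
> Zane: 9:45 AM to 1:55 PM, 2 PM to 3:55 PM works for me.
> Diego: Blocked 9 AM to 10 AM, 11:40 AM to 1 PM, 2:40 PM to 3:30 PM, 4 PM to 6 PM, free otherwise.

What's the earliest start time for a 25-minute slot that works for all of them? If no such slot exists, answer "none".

Priya free: 09:50-11:30, 12:50-13:05, 15:30-17:05.
Viktor free: 09:00-12:45, 13:50-17:50.
Zane free: 09:45-13:55, 14:00-15:55.
Diego free: 10:00-11:40, 13:00-14:40, 15:30-16:00 (invert busy blocks within the working day).
Priya ∩ Viktor: 09:50-11:30, 15:30-17:05.
Priya ∩ Viktor ∩ Zane: 09:50-11:30, 15:30-15:55.
Priya ∩ Viktor ∩ Zane ∩ Diego: 10:00-11:30, 15:30-15:55.
The first common window of at least 25 minutes is 10:00-11:30, so the earliest start is 10:00.

10:00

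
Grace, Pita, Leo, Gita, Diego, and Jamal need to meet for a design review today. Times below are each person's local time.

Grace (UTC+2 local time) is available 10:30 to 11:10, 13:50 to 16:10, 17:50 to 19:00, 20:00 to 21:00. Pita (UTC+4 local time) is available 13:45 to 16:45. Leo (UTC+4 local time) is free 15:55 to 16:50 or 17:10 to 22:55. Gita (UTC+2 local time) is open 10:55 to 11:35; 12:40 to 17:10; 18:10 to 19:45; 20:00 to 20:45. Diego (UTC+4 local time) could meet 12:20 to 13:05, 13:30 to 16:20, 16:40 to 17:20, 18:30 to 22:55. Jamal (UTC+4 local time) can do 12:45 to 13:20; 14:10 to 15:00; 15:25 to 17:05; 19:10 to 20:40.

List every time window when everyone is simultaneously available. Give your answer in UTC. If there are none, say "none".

11:55-12:20, 12:40-12:45

Grace in UTC: 08:30-09:10, 11:50-14:10, 15:50-17:00, 18:00-19:00 (subtract 2h to convert from UTC+2).
Pita in UTC: 09:45-12:45 (subtract 4h to convert from UTC+4).
Leo in UTC: 11:55-12:50, 13:10-18:55 (subtract 4h to convert from UTC+4).
Gita in UTC: 08:55-09:35, 10:40-15:10, 16:10-17:45, 18:00-18:45 (subtract 2h to convert from UTC+2).
Diego in UTC: 08:20-09:05, 09:30-12:20, 12:40-13:20, 14:30-18:55 (subtract 4h to convert from UTC+4).
Jamal in UTC: 08:45-09:20, 10:10-11:00, 11:25-13:05, 15:10-16:40 (subtract 4h to convert from UTC+4).
Grace ∩ Pita: 11:50-12:45.
Grace ∩ Pita ∩ Leo: 11:55-12:45.
Grace ∩ Pita ∩ Leo ∩ Gita: 11:55-12:45.
Grace ∩ Pita ∩ Leo ∩ Gita ∩ Diego: 11:55-12:20, 12:40-12:45.
Grace ∩ Pita ∩ Leo ∩ Gita ∩ Diego ∩ Jamal: 11:55-12:20, 12:40-12:45.
Those are the intersection windows.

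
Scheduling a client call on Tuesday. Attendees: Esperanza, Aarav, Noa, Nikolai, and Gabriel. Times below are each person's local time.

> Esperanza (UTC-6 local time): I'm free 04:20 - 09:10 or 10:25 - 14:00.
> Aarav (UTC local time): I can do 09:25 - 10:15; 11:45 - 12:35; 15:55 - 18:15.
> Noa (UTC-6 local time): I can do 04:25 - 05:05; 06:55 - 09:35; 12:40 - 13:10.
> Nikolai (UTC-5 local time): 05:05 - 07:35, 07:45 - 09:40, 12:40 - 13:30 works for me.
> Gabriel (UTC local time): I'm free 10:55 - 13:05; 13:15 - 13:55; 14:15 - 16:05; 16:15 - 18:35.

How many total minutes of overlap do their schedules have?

0

Esperanza in UTC: 10:20-15:10, 16:25-20:00 (add 6h to convert from UTC-6).
Aarav in UTC: 09:25-10:15, 11:45-12:35, 15:55-18:15.
Noa in UTC: 10:25-11:05, 12:55-15:35, 18:40-19:10 (add 6h to convert from UTC-6).
Nikolai in UTC: 10:05-12:35, 12:45-14:40, 17:40-18:30 (add 5h to convert from UTC-5).
Gabriel in UTC: 10:55-13:05, 13:15-13:55, 14:15-16:05, 16:15-18:35.
Esperanza ∩ Aarav: 11:45-12:35, 16:25-18:15.
Esperanza ∩ Aarav ∩ Noa: ∅.
Esperanza ∩ Aarav ∩ Noa ∩ Nikolai: ∅.
Esperanza ∩ Aarav ∩ Noa ∩ Nikolai ∩ Gabriel: ∅.
There is no time when everyone is free.
There is no common window, so the total is 0 minutes.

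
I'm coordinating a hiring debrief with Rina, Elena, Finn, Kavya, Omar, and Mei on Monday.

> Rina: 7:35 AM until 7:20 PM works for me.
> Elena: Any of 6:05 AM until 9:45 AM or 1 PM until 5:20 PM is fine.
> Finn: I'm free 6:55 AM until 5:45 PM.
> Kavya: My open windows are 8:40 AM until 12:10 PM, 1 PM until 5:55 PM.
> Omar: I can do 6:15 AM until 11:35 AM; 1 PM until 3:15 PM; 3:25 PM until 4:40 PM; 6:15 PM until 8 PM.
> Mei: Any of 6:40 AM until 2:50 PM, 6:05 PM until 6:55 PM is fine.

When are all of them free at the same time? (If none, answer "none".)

08:40-09:45, 13:00-14:50

Rina ∩ Elena: 07:35-09:45, 13:00-17:20.
Rina ∩ Elena ∩ Finn: 07:35-09:45, 13:00-17:20.
Rina ∩ Elena ∩ Finn ∩ Kavya: 08:40-09:45, 13:00-17:20.
Rina ∩ Elena ∩ Finn ∩ Kavya ∩ Omar: 08:40-09:45, 13:00-15:15, 15:25-16:40.
Rina ∩ Elena ∩ Finn ∩ Kavya ∩ Omar ∩ Mei: 08:40-09:45, 13:00-14:50.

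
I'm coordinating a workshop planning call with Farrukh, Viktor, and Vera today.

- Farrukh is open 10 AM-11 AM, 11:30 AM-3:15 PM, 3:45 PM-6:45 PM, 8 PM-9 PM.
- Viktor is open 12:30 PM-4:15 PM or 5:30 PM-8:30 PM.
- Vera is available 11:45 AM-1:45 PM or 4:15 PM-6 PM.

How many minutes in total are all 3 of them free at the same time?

105

Farrukh ∩ Viktor: 12:30-15:15, 15:45-16:15, 17:30-18:45, 20:00-20:30.
Farrukh ∩ Viktor ∩ Vera: 12:30-13:45, 17:30-18:00.
Those are the intersection windows.
Summing the common windows: 75 + 30 = 105 minutes.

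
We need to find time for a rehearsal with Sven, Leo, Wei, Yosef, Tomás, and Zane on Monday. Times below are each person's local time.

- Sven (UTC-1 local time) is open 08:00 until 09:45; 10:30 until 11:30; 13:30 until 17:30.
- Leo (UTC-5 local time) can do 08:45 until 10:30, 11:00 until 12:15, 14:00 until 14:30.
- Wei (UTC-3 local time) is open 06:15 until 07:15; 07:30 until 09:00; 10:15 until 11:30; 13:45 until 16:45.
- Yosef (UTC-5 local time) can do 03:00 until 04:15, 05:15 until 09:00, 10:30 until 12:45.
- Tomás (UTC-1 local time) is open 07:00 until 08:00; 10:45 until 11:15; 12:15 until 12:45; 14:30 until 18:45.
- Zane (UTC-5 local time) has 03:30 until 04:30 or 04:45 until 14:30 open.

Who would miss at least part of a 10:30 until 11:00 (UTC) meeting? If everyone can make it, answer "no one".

Sven in UTC: 09:00-10:45, 11:30-12:30, 14:30-18:30 (add 1h to convert from UTC-1).
Leo in UTC: 13:45-15:30, 16:00-17:15, 19:00-19:30 (add 5h to convert from UTC-5).
Wei in UTC: 09:15-10:15, 10:30-12:00, 13:15-14:30, 16:45-19:45 (add 3h to convert from UTC-3).
Yosef in UTC: 08:00-09:15, 10:15-14:00, 15:30-17:45 (add 5h to convert from UTC-5).
Tomás in UTC: 08:00-09:00, 11:45-12:15, 13:15-13:45, 15:30-19:45 (add 1h to convert from UTC-1).
Zane in UTC: 08:30-09:30, 09:45-19:30 (add 5h to convert from UTC-5).
Sven: not fully free for 10:30-11:00. Leo: not fully free for 10:30-11:00. Wei: free for 10:30-11:00. Yosef: free for 10:30-11:00. Tomás: not fully free for 10:30-11:00. Zane: free for 10:30-11:00.

Leo, Sven, Tomás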